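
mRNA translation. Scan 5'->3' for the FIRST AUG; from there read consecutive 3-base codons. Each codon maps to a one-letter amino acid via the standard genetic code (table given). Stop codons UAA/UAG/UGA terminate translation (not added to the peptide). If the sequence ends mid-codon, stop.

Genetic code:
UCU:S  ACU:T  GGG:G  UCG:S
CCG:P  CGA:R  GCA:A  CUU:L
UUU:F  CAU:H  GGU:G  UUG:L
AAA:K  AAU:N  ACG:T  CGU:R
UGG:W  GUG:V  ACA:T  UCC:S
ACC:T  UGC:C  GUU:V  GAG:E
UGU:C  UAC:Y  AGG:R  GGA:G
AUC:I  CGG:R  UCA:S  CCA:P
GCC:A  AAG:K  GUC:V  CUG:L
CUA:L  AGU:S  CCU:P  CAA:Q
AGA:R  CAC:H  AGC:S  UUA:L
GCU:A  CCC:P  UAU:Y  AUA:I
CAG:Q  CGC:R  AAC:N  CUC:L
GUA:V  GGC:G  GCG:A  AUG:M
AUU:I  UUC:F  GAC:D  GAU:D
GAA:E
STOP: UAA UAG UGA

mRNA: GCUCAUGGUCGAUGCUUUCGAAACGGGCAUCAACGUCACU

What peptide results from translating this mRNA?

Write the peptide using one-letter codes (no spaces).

Answer: MVDAFETGINVT

Derivation:
start AUG at pos 4
pos 4: AUG -> M; peptide=M
pos 7: GUC -> V; peptide=MV
pos 10: GAU -> D; peptide=MVD
pos 13: GCU -> A; peptide=MVDA
pos 16: UUC -> F; peptide=MVDAF
pos 19: GAA -> E; peptide=MVDAFE
pos 22: ACG -> T; peptide=MVDAFET
pos 25: GGC -> G; peptide=MVDAFETG
pos 28: AUC -> I; peptide=MVDAFETGI
pos 31: AAC -> N; peptide=MVDAFETGIN
pos 34: GUC -> V; peptide=MVDAFETGINV
pos 37: ACU -> T; peptide=MVDAFETGINVT
pos 40: only 0 nt remain (<3), stop (end of mRNA)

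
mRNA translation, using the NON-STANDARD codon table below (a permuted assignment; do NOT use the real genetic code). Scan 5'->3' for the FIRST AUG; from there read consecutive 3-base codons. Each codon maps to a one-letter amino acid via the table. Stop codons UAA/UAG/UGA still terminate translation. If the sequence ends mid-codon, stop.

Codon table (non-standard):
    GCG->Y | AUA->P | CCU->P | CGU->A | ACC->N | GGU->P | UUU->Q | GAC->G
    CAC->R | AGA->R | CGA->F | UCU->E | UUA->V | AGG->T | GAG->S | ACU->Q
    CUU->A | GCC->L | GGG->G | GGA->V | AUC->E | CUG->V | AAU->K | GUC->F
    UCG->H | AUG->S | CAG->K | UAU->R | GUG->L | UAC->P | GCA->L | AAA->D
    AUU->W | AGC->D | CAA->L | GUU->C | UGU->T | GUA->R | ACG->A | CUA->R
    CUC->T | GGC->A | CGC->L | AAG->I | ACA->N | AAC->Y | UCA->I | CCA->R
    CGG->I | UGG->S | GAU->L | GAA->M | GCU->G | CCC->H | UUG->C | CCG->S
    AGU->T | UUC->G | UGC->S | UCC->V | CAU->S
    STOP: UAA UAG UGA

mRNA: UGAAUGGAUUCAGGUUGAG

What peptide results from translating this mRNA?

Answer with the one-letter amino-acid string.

start AUG at pos 3
pos 3: AUG -> S; peptide=S
pos 6: GAU -> L; peptide=SL
pos 9: UCA -> I; peptide=SLI
pos 12: GGU -> P; peptide=SLIP
pos 15: UGA -> STOP

Answer: SLIP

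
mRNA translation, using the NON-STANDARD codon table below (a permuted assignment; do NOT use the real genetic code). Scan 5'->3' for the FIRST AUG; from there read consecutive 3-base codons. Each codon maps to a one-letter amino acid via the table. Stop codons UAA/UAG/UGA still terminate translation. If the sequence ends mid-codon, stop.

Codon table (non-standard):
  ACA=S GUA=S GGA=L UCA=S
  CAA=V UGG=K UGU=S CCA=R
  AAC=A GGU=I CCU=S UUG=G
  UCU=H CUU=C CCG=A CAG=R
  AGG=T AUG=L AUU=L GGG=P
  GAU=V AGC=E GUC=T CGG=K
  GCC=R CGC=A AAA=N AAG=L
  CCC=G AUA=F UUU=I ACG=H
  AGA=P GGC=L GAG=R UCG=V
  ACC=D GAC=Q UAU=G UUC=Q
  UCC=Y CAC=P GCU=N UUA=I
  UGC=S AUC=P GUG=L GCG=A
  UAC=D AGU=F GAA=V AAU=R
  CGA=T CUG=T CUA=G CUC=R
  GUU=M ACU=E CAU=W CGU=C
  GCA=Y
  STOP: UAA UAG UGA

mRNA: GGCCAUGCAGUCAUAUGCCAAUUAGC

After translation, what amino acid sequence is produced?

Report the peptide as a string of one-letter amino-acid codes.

start AUG at pos 4
pos 4: AUG -> L; peptide=L
pos 7: CAG -> R; peptide=LR
pos 10: UCA -> S; peptide=LRS
pos 13: UAU -> G; peptide=LRSG
pos 16: GCC -> R; peptide=LRSGR
pos 19: AAU -> R; peptide=LRSGRR
pos 22: UAG -> STOP

Answer: LRSGRR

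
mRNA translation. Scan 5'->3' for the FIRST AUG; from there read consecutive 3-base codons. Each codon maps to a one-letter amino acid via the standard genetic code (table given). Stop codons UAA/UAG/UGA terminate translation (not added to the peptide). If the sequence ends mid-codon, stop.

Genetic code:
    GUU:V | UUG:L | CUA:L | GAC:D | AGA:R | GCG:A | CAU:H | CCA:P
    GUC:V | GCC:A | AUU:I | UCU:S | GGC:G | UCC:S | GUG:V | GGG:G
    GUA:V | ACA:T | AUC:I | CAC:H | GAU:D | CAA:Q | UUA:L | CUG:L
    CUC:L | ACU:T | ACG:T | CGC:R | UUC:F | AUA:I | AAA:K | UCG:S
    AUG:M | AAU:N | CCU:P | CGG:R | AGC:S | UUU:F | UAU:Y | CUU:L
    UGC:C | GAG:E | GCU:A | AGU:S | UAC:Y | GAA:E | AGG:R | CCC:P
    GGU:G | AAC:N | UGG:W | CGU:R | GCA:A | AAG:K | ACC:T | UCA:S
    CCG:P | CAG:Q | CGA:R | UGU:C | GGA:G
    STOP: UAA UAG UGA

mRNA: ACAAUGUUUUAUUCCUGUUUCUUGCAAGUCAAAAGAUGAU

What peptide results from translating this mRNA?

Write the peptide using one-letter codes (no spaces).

Answer: MFYSCFLQVKR

Derivation:
start AUG at pos 3
pos 3: AUG -> M; peptide=M
pos 6: UUU -> F; peptide=MF
pos 9: UAU -> Y; peptide=MFY
pos 12: UCC -> S; peptide=MFYS
pos 15: UGU -> C; peptide=MFYSC
pos 18: UUC -> F; peptide=MFYSCF
pos 21: UUG -> L; peptide=MFYSCFL
pos 24: CAA -> Q; peptide=MFYSCFLQ
pos 27: GUC -> V; peptide=MFYSCFLQV
pos 30: AAA -> K; peptide=MFYSCFLQVK
pos 33: AGA -> R; peptide=MFYSCFLQVKR
pos 36: UGA -> STOP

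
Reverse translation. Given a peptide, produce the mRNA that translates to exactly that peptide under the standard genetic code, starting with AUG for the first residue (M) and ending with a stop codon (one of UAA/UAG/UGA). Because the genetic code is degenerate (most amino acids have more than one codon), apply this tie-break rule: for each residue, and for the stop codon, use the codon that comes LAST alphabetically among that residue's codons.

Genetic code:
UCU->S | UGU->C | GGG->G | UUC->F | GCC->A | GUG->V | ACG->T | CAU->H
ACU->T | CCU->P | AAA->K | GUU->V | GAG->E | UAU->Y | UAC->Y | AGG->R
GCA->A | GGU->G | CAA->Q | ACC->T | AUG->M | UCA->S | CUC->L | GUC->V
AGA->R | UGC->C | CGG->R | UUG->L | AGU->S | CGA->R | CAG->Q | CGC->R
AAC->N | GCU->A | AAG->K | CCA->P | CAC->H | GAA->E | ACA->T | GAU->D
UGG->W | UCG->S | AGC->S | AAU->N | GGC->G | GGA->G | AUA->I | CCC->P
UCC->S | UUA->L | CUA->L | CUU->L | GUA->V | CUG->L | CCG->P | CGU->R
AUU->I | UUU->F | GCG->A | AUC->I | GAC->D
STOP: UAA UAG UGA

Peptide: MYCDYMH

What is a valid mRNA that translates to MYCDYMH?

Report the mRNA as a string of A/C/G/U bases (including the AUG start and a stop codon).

Answer: mRNA: AUGUAUUGUGAUUAUAUGCAUUGA

Derivation:
residue 1: M -> AUG (start codon)
residue 2: Y codons sorted = UAC,UAU -> pick last = UAU
residue 3: C codons sorted = UGC,UGU -> pick last = UGU
residue 4: D codons sorted = GAC,GAU -> pick last = GAU
residue 5: Y codons sorted = UAC,UAU -> pick last = UAU
residue 6: M -> AUG (only codon)
residue 7: H codons sorted = CAC,CAU -> pick last = CAU
terminator: stop codons sorted = UAA,UAG,UGA -> pick last = UGA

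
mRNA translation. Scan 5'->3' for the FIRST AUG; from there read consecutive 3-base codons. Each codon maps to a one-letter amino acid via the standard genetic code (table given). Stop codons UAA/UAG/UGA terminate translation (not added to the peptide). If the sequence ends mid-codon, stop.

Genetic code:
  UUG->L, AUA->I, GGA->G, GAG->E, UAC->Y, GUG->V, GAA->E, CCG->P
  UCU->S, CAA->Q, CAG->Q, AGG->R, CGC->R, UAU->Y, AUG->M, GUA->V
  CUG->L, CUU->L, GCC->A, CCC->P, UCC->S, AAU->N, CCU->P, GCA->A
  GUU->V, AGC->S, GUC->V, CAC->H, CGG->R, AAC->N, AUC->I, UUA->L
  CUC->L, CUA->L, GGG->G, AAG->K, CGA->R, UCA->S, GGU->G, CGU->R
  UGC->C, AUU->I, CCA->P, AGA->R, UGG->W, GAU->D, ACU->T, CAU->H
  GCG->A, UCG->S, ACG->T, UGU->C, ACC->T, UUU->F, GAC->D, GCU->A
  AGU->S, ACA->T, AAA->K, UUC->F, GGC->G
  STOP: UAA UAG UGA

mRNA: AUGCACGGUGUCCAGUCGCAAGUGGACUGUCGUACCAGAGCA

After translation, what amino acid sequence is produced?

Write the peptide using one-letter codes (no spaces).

start AUG at pos 0
pos 0: AUG -> M; peptide=M
pos 3: CAC -> H; peptide=MH
pos 6: GGU -> G; peptide=MHG
pos 9: GUC -> V; peptide=MHGV
pos 12: CAG -> Q; peptide=MHGVQ
pos 15: UCG -> S; peptide=MHGVQS
pos 18: CAA -> Q; peptide=MHGVQSQ
pos 21: GUG -> V; peptide=MHGVQSQV
pos 24: GAC -> D; peptide=MHGVQSQVD
pos 27: UGU -> C; peptide=MHGVQSQVDC
pos 30: CGU -> R; peptide=MHGVQSQVDCR
pos 33: ACC -> T; peptide=MHGVQSQVDCRT
pos 36: AGA -> R; peptide=MHGVQSQVDCRTR
pos 39: GCA -> A; peptide=MHGVQSQVDCRTRA
pos 42: only 0 nt remain (<3), stop (end of mRNA)

Answer: MHGVQSQVDCRTRA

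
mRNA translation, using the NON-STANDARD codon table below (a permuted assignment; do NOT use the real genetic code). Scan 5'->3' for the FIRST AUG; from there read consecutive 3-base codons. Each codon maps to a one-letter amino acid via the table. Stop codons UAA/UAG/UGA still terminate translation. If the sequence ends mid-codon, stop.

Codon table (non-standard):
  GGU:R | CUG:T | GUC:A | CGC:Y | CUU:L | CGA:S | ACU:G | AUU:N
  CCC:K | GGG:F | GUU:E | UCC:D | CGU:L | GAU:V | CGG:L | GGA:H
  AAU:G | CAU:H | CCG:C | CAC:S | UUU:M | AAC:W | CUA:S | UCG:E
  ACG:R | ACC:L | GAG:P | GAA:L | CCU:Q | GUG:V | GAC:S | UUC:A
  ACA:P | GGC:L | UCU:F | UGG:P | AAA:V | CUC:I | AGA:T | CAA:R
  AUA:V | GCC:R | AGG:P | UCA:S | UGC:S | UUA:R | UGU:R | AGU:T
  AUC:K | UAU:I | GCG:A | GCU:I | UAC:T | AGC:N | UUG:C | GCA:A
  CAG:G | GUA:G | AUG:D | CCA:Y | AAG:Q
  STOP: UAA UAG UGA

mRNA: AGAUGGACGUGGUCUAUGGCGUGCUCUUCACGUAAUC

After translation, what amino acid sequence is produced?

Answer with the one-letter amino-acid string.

Answer: DSVAILVIAR

Derivation:
start AUG at pos 2
pos 2: AUG -> D; peptide=D
pos 5: GAC -> S; peptide=DS
pos 8: GUG -> V; peptide=DSV
pos 11: GUC -> A; peptide=DSVA
pos 14: UAU -> I; peptide=DSVAI
pos 17: GGC -> L; peptide=DSVAIL
pos 20: GUG -> V; peptide=DSVAILV
pos 23: CUC -> I; peptide=DSVAILVI
pos 26: UUC -> A; peptide=DSVAILVIA
pos 29: ACG -> R; peptide=DSVAILVIAR
pos 32: UAA -> STOP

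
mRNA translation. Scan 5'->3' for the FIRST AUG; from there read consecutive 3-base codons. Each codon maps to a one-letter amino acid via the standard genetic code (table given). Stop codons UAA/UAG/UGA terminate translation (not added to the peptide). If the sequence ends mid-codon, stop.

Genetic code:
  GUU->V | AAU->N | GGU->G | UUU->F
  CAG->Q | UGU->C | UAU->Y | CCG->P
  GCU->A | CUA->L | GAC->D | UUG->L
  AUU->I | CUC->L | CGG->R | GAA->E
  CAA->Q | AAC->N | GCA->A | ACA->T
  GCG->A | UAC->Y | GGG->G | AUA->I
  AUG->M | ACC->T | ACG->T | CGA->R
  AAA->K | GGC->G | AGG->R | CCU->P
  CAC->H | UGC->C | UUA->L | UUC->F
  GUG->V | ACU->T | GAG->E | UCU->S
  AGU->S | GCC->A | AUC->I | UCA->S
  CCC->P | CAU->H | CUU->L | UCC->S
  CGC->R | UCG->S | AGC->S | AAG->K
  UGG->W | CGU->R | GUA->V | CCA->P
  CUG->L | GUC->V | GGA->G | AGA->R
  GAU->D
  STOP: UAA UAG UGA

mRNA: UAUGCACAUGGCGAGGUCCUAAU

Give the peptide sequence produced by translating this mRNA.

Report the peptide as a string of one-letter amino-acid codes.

Answer: MHMARS

Derivation:
start AUG at pos 1
pos 1: AUG -> M; peptide=M
pos 4: CAC -> H; peptide=MH
pos 7: AUG -> M; peptide=MHM
pos 10: GCG -> A; peptide=MHMA
pos 13: AGG -> R; peptide=MHMAR
pos 16: UCC -> S; peptide=MHMARS
pos 19: UAA -> STOP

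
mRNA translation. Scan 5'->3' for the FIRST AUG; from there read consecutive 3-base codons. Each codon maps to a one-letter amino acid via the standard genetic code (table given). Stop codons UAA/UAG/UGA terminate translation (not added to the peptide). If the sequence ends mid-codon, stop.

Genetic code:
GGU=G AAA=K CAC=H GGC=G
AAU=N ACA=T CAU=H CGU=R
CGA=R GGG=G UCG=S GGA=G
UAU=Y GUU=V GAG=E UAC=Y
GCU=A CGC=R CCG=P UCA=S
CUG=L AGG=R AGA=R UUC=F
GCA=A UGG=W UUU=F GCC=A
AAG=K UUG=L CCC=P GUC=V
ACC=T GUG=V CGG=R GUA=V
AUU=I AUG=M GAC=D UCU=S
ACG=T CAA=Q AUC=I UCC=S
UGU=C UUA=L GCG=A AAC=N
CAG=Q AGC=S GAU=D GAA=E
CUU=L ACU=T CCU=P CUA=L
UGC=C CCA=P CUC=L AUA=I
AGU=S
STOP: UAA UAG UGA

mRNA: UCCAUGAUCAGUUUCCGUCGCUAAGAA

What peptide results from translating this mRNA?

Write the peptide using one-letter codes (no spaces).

Answer: MISFRR

Derivation:
start AUG at pos 3
pos 3: AUG -> M; peptide=M
pos 6: AUC -> I; peptide=MI
pos 9: AGU -> S; peptide=MIS
pos 12: UUC -> F; peptide=MISF
pos 15: CGU -> R; peptide=MISFR
pos 18: CGC -> R; peptide=MISFRR
pos 21: UAA -> STOP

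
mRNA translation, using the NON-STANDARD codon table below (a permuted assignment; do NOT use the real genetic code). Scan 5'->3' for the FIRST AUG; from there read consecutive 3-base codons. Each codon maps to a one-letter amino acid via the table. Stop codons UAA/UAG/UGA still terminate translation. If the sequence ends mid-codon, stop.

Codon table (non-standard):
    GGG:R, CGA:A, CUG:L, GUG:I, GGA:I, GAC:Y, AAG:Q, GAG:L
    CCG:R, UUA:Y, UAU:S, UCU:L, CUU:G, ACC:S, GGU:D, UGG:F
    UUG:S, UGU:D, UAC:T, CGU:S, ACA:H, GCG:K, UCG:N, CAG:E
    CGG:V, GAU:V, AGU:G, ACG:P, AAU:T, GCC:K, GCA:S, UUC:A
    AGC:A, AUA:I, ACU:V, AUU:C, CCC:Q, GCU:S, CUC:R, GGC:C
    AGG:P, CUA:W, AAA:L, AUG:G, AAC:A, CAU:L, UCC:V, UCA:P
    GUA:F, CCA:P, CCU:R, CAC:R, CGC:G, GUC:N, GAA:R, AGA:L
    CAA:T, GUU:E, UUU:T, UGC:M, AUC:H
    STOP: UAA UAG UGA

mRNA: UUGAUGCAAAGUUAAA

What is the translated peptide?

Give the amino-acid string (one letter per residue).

Answer: GTG

Derivation:
start AUG at pos 3
pos 3: AUG -> G; peptide=G
pos 6: CAA -> T; peptide=GT
pos 9: AGU -> G; peptide=GTG
pos 12: UAA -> STOP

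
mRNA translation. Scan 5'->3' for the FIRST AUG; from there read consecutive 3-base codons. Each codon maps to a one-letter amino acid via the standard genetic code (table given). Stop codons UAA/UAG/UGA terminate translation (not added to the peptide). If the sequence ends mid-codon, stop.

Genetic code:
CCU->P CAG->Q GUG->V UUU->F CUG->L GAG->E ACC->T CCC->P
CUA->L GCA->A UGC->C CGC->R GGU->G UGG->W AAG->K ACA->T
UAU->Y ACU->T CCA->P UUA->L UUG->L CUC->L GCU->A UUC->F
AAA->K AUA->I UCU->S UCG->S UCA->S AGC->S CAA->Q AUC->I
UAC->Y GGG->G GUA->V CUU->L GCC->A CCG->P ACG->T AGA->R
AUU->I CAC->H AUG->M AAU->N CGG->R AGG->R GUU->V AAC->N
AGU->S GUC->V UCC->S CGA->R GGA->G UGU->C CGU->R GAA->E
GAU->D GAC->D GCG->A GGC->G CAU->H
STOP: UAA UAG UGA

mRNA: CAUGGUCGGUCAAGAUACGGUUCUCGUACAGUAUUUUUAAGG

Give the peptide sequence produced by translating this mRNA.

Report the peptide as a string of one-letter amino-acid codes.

start AUG at pos 1
pos 1: AUG -> M; peptide=M
pos 4: GUC -> V; peptide=MV
pos 7: GGU -> G; peptide=MVG
pos 10: CAA -> Q; peptide=MVGQ
pos 13: GAU -> D; peptide=MVGQD
pos 16: ACG -> T; peptide=MVGQDT
pos 19: GUU -> V; peptide=MVGQDTV
pos 22: CUC -> L; peptide=MVGQDTVL
pos 25: GUA -> V; peptide=MVGQDTVLV
pos 28: CAG -> Q; peptide=MVGQDTVLVQ
pos 31: UAU -> Y; peptide=MVGQDTVLVQY
pos 34: UUU -> F; peptide=MVGQDTVLVQYF
pos 37: UAA -> STOP

Answer: MVGQDTVLVQYF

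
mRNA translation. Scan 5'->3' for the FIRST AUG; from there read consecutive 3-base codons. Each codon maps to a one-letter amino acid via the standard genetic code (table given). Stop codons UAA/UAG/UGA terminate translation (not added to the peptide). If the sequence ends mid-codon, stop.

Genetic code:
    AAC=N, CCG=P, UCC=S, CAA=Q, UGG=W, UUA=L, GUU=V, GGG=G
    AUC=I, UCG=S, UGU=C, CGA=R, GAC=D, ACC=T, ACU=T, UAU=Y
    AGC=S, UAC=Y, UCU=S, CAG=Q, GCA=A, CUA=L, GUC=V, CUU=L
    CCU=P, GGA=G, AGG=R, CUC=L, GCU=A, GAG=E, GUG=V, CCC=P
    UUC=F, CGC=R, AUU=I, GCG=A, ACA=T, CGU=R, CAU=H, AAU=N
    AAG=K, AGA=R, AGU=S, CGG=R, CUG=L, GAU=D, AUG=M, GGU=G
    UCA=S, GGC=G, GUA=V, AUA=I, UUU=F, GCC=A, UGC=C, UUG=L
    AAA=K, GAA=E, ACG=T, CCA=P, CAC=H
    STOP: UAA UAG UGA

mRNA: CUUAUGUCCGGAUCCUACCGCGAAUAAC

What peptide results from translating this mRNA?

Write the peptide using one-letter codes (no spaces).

Answer: MSGSYRE

Derivation:
start AUG at pos 3
pos 3: AUG -> M; peptide=M
pos 6: UCC -> S; peptide=MS
pos 9: GGA -> G; peptide=MSG
pos 12: UCC -> S; peptide=MSGS
pos 15: UAC -> Y; peptide=MSGSY
pos 18: CGC -> R; peptide=MSGSYR
pos 21: GAA -> E; peptide=MSGSYRE
pos 24: UAA -> STOP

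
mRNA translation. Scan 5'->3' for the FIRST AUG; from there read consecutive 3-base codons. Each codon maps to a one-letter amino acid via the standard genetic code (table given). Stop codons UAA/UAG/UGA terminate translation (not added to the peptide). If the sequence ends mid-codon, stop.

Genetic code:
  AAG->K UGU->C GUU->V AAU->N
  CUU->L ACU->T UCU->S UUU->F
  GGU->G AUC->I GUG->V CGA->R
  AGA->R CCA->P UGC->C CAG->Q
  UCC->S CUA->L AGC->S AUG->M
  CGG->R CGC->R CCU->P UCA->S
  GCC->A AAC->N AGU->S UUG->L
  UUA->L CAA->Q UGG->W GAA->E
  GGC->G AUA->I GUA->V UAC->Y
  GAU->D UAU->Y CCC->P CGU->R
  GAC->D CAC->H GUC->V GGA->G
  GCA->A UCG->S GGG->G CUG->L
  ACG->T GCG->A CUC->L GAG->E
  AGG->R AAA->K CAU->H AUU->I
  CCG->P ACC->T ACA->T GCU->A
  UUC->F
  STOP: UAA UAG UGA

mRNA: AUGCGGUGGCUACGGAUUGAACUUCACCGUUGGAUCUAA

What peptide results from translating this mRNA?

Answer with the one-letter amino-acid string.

Answer: MRWLRIELHRWI

Derivation:
start AUG at pos 0
pos 0: AUG -> M; peptide=M
pos 3: CGG -> R; peptide=MR
pos 6: UGG -> W; peptide=MRW
pos 9: CUA -> L; peptide=MRWL
pos 12: CGG -> R; peptide=MRWLR
pos 15: AUU -> I; peptide=MRWLRI
pos 18: GAA -> E; peptide=MRWLRIE
pos 21: CUU -> L; peptide=MRWLRIEL
pos 24: CAC -> H; peptide=MRWLRIELH
pos 27: CGU -> R; peptide=MRWLRIELHR
pos 30: UGG -> W; peptide=MRWLRIELHRW
pos 33: AUC -> I; peptide=MRWLRIELHRWI
pos 36: UAA -> STOP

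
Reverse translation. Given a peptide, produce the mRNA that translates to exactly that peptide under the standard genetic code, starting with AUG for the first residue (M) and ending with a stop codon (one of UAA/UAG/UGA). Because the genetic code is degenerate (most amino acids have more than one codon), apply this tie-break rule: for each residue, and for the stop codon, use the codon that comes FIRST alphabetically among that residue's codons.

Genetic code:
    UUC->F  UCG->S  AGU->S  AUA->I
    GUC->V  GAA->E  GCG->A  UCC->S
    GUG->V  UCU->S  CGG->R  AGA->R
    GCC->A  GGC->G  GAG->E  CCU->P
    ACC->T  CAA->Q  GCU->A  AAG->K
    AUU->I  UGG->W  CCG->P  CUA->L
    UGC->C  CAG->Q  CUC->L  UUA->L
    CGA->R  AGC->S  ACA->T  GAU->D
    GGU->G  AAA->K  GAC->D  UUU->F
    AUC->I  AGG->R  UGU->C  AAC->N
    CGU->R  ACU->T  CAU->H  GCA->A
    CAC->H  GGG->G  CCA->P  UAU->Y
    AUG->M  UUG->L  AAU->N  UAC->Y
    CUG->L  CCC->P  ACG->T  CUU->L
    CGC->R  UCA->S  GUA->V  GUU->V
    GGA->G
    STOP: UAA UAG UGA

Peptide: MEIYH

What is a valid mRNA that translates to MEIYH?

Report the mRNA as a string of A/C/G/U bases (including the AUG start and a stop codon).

Answer: mRNA: AUGGAAAUAUACCACUAA

Derivation:
residue 1: M -> AUG (start codon)
residue 2: E codons sorted = GAA,GAG -> pick first = GAA
residue 3: I codons sorted = AUA,AUC,AUU -> pick first = AUA
residue 4: Y codons sorted = UAC,UAU -> pick first = UAC
residue 5: H codons sorted = CAC,CAU -> pick first = CAC
terminator: stop codons sorted = UAA,UAG,UGA -> pick first = UAA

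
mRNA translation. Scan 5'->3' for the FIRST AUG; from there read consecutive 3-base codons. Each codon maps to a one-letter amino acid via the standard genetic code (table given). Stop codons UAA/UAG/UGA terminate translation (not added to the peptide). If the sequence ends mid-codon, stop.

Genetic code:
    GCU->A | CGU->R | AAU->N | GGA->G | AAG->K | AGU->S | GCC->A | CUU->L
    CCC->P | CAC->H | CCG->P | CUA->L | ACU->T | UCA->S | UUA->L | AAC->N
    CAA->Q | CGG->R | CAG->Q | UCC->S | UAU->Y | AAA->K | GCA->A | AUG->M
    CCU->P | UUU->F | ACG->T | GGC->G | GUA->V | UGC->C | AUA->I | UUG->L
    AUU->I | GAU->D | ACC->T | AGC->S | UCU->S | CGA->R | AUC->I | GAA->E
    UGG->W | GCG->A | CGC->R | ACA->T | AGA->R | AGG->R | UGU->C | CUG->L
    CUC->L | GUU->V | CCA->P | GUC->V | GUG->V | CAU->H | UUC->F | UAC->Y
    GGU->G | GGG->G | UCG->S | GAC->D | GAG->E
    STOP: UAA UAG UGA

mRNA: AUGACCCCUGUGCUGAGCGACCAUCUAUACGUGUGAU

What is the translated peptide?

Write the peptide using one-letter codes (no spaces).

Answer: MTPVLSDHLYV

Derivation:
start AUG at pos 0
pos 0: AUG -> M; peptide=M
pos 3: ACC -> T; peptide=MT
pos 6: CCU -> P; peptide=MTP
pos 9: GUG -> V; peptide=MTPV
pos 12: CUG -> L; peptide=MTPVL
pos 15: AGC -> S; peptide=MTPVLS
pos 18: GAC -> D; peptide=MTPVLSD
pos 21: CAU -> H; peptide=MTPVLSDH
pos 24: CUA -> L; peptide=MTPVLSDHL
pos 27: UAC -> Y; peptide=MTPVLSDHLY
pos 30: GUG -> V; peptide=MTPVLSDHLYV
pos 33: UGA -> STOP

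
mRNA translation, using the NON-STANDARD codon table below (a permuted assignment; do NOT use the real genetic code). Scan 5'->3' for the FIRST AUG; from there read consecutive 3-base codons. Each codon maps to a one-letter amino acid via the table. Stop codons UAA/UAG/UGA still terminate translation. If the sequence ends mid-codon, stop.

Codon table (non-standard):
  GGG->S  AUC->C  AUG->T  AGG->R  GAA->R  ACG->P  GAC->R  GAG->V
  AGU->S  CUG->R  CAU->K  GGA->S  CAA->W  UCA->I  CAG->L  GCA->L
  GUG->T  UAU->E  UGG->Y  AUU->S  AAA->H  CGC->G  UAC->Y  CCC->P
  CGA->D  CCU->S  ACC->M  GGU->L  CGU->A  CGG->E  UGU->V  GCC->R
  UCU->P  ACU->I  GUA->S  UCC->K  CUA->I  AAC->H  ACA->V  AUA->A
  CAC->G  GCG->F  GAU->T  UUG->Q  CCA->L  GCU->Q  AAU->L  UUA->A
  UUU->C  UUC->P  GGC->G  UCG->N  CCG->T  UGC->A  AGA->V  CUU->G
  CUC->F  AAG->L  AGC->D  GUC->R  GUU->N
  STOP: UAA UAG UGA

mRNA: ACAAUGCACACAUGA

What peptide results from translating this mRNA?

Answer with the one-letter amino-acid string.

Answer: TGV

Derivation:
start AUG at pos 3
pos 3: AUG -> T; peptide=T
pos 6: CAC -> G; peptide=TG
pos 9: ACA -> V; peptide=TGV
pos 12: UGA -> STOP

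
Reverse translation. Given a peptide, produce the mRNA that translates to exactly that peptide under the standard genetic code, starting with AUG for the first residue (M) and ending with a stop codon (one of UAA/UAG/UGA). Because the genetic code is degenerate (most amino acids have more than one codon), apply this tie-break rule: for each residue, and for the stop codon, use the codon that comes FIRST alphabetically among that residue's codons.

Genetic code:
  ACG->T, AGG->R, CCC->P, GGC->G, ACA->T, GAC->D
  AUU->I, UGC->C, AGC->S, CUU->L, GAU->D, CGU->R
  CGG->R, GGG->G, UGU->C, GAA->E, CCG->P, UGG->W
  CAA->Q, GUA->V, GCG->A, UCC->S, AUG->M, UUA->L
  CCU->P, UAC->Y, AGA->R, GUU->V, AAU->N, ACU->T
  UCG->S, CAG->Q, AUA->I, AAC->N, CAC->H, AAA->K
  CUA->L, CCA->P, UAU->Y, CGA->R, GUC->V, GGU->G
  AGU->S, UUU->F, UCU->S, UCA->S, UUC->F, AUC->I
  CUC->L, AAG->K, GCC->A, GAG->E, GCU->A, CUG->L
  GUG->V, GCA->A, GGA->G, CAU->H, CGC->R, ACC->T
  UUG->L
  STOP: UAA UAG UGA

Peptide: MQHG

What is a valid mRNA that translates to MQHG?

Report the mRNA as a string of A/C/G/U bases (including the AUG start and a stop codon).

Answer: mRNA: AUGCAACACGGAUAA

Derivation:
residue 1: M -> AUG (start codon)
residue 2: Q codons sorted = CAA,CAG -> pick first = CAA
residue 3: H codons sorted = CAC,CAU -> pick first = CAC
residue 4: G codons sorted = GGA,GGC,GGG,GGU -> pick first = GGA
terminator: stop codons sorted = UAA,UAG,UGA -> pick first = UAA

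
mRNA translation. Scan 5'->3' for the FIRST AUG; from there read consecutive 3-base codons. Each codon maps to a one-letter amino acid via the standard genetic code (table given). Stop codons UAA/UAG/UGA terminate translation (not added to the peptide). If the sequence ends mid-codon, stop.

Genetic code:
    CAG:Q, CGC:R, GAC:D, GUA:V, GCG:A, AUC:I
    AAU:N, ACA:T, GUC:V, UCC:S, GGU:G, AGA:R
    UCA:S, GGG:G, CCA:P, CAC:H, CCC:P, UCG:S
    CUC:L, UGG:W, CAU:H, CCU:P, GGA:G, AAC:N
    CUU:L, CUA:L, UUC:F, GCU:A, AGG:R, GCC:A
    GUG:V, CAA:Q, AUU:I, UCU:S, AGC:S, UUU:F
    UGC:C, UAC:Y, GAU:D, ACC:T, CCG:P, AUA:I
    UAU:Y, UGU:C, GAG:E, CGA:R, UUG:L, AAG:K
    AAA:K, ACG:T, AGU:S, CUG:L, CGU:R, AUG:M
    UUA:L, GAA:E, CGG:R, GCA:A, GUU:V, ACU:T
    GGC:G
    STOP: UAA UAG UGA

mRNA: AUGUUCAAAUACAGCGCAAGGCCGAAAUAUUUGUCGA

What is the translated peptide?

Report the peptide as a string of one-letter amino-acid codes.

Answer: MFKYSARPKYLS

Derivation:
start AUG at pos 0
pos 0: AUG -> M; peptide=M
pos 3: UUC -> F; peptide=MF
pos 6: AAA -> K; peptide=MFK
pos 9: UAC -> Y; peptide=MFKY
pos 12: AGC -> S; peptide=MFKYS
pos 15: GCA -> A; peptide=MFKYSA
pos 18: AGG -> R; peptide=MFKYSAR
pos 21: CCG -> P; peptide=MFKYSARP
pos 24: AAA -> K; peptide=MFKYSARPK
pos 27: UAU -> Y; peptide=MFKYSARPKY
pos 30: UUG -> L; peptide=MFKYSARPKYL
pos 33: UCG -> S; peptide=MFKYSARPKYLS
pos 36: only 1 nt remain (<3), stop (end of mRNA)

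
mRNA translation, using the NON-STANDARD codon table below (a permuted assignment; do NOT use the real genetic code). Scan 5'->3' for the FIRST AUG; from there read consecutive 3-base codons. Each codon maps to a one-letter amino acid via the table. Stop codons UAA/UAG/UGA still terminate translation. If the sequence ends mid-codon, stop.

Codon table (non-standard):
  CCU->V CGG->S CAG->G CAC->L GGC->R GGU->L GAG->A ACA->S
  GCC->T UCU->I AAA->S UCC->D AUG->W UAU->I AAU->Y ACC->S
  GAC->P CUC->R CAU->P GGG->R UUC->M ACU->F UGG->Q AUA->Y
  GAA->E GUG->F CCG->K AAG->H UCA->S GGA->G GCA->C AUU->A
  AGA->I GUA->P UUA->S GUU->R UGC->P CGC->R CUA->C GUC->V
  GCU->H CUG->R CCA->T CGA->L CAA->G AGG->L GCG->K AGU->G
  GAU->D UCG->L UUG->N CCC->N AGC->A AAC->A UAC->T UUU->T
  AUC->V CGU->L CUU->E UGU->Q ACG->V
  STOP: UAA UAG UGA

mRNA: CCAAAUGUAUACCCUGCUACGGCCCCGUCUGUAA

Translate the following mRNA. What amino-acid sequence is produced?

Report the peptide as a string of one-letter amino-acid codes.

start AUG at pos 4
pos 4: AUG -> W; peptide=W
pos 7: UAU -> I; peptide=WI
pos 10: ACC -> S; peptide=WIS
pos 13: CUG -> R; peptide=WISR
pos 16: CUA -> C; peptide=WISRC
pos 19: CGG -> S; peptide=WISRCS
pos 22: CCC -> N; peptide=WISRCSN
pos 25: CGU -> L; peptide=WISRCSNL
pos 28: CUG -> R; peptide=WISRCSNLR
pos 31: UAA -> STOP

Answer: WISRCSNLR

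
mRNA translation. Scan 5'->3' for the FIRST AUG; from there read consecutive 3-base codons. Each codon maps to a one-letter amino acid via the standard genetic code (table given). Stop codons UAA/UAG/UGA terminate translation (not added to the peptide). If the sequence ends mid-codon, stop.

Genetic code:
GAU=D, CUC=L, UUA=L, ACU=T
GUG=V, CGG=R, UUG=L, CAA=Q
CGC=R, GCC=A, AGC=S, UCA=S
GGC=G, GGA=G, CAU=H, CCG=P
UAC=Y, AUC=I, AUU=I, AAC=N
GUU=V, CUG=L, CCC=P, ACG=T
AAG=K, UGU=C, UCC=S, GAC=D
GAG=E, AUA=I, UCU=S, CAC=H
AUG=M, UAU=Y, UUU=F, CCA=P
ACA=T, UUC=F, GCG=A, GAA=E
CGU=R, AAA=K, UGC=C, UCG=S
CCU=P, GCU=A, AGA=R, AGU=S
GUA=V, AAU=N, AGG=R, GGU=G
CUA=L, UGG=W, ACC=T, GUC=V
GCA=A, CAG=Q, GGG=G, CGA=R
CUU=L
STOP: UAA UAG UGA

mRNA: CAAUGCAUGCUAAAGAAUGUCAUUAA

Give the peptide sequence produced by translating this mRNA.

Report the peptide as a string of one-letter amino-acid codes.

start AUG at pos 2
pos 2: AUG -> M; peptide=M
pos 5: CAU -> H; peptide=MH
pos 8: GCU -> A; peptide=MHA
pos 11: AAA -> K; peptide=MHAK
pos 14: GAA -> E; peptide=MHAKE
pos 17: UGU -> C; peptide=MHAKEC
pos 20: CAU -> H; peptide=MHAKECH
pos 23: UAA -> STOP

Answer: MHAKECH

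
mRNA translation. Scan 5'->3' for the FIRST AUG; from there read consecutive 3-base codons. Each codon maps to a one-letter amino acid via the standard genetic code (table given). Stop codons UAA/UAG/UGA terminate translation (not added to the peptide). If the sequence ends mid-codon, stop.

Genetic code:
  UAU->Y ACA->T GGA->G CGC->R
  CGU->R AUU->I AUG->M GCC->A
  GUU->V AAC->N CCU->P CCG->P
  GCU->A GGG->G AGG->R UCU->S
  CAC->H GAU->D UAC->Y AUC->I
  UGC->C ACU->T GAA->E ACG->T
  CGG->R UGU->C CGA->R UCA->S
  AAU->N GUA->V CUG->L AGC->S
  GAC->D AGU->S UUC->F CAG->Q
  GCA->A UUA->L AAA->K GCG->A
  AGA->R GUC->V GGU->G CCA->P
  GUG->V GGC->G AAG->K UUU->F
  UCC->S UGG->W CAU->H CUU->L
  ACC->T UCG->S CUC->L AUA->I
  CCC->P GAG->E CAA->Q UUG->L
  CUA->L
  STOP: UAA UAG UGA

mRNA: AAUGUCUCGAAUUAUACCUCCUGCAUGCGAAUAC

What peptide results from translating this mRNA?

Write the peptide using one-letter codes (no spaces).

start AUG at pos 1
pos 1: AUG -> M; peptide=M
pos 4: UCU -> S; peptide=MS
pos 7: CGA -> R; peptide=MSR
pos 10: AUU -> I; peptide=MSRI
pos 13: AUA -> I; peptide=MSRII
pos 16: CCU -> P; peptide=MSRIIP
pos 19: CCU -> P; peptide=MSRIIPP
pos 22: GCA -> A; peptide=MSRIIPPA
pos 25: UGC -> C; peptide=MSRIIPPAC
pos 28: GAA -> E; peptide=MSRIIPPACE
pos 31: UAC -> Y; peptide=MSRIIPPACEY
pos 34: only 0 nt remain (<3), stop (end of mRNA)

Answer: MSRIIPPACEY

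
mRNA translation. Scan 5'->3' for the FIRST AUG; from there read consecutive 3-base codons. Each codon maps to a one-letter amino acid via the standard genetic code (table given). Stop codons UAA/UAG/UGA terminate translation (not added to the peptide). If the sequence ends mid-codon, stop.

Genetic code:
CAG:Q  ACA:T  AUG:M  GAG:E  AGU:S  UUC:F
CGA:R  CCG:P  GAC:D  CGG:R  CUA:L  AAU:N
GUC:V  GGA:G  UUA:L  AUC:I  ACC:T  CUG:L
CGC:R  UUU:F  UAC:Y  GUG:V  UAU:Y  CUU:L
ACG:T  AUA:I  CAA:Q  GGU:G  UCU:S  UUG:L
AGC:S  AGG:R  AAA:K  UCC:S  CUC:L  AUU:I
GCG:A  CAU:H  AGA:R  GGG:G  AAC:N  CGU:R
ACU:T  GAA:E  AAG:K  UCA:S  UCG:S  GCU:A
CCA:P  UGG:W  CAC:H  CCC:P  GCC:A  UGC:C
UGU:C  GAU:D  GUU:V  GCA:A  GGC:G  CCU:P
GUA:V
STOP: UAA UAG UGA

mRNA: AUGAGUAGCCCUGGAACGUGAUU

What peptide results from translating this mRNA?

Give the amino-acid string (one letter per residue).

Answer: MSSPGT

Derivation:
start AUG at pos 0
pos 0: AUG -> M; peptide=M
pos 3: AGU -> S; peptide=MS
pos 6: AGC -> S; peptide=MSS
pos 9: CCU -> P; peptide=MSSP
pos 12: GGA -> G; peptide=MSSPG
pos 15: ACG -> T; peptide=MSSPGT
pos 18: UGA -> STOP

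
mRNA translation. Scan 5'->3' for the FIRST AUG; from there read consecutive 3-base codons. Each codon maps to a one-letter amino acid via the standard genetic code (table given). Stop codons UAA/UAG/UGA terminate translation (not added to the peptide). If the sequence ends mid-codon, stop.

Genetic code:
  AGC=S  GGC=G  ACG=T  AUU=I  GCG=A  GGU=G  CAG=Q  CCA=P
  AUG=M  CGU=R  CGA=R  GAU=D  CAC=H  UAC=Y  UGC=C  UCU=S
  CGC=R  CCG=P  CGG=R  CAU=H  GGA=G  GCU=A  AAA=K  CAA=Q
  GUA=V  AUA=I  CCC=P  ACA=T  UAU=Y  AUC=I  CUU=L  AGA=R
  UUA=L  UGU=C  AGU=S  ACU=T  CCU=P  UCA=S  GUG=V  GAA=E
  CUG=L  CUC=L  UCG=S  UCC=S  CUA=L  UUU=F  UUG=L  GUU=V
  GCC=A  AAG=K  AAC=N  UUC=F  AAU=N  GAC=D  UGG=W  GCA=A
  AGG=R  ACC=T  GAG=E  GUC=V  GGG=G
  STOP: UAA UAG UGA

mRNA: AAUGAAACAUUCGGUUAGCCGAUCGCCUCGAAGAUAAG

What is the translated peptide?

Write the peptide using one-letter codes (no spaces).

Answer: MKHSVSRSPRR

Derivation:
start AUG at pos 1
pos 1: AUG -> M; peptide=M
pos 4: AAA -> K; peptide=MK
pos 7: CAU -> H; peptide=MKH
pos 10: UCG -> S; peptide=MKHS
pos 13: GUU -> V; peptide=MKHSV
pos 16: AGC -> S; peptide=MKHSVS
pos 19: CGA -> R; peptide=MKHSVSR
pos 22: UCG -> S; peptide=MKHSVSRS
pos 25: CCU -> P; peptide=MKHSVSRSP
pos 28: CGA -> R; peptide=MKHSVSRSPR
pos 31: AGA -> R; peptide=MKHSVSRSPRR
pos 34: UAA -> STOP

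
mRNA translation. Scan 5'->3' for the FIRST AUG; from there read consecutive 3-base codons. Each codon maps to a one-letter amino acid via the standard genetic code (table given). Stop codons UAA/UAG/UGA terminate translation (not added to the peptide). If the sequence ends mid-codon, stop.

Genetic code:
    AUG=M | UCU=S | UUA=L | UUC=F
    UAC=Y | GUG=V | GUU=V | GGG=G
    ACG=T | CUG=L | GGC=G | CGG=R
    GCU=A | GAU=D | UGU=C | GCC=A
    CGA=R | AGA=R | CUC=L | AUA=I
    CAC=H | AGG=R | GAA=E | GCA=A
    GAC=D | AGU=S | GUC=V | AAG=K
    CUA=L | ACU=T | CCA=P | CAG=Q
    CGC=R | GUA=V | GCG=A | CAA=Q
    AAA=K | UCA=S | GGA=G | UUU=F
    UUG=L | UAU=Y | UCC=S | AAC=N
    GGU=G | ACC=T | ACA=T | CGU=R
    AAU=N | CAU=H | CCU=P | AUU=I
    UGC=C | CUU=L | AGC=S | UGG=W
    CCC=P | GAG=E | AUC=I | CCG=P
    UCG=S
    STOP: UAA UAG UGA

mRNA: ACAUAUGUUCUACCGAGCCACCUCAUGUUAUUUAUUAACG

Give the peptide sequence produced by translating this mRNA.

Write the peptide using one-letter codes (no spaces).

start AUG at pos 4
pos 4: AUG -> M; peptide=M
pos 7: UUC -> F; peptide=MF
pos 10: UAC -> Y; peptide=MFY
pos 13: CGA -> R; peptide=MFYR
pos 16: GCC -> A; peptide=MFYRA
pos 19: ACC -> T; peptide=MFYRAT
pos 22: UCA -> S; peptide=MFYRATS
pos 25: UGU -> C; peptide=MFYRATSC
pos 28: UAU -> Y; peptide=MFYRATSCY
pos 31: UUA -> L; peptide=MFYRATSCYL
pos 34: UUA -> L; peptide=MFYRATSCYLL
pos 37: ACG -> T; peptide=MFYRATSCYLLT
pos 40: only 0 nt remain (<3), stop (end of mRNA)

Answer: MFYRATSCYLLT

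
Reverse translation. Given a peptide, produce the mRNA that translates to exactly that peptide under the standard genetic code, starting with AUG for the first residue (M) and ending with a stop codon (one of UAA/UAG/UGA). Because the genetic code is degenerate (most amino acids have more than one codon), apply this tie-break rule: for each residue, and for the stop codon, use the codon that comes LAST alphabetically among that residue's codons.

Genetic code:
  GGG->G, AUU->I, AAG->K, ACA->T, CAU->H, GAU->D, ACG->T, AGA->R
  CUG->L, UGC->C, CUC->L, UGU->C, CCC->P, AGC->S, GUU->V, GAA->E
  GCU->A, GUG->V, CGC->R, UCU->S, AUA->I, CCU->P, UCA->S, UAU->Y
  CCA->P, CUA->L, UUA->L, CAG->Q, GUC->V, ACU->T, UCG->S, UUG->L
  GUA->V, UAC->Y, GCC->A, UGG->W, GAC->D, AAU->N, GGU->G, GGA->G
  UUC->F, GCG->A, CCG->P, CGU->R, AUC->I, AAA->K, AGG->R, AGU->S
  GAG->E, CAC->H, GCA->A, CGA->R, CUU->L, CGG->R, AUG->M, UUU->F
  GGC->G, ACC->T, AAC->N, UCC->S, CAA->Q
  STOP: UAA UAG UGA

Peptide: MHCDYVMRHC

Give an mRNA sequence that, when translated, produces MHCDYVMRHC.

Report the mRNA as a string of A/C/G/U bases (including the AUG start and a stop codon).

residue 1: M -> AUG (start codon)
residue 2: H codons sorted = CAC,CAU -> pick last = CAU
residue 3: C codons sorted = UGC,UGU -> pick last = UGU
residue 4: D codons sorted = GAC,GAU -> pick last = GAU
residue 5: Y codons sorted = UAC,UAU -> pick last = UAU
residue 6: V codons sorted = GUA,GUC,GUG,GUU -> pick last = GUU
residue 7: M -> AUG (only codon)
residue 8: R codons sorted = AGA,AGG,CGA,CGC,CGG,CGU -> pick last = CGU
residue 9: H codons sorted = CAC,CAU -> pick last = CAU
residue 10: C codons sorted = UGC,UGU -> pick last = UGU
terminator: stop codons sorted = UAA,UAG,UGA -> pick last = UGA

Answer: mRNA: AUGCAUUGUGAUUAUGUUAUGCGUCAUUGUUGA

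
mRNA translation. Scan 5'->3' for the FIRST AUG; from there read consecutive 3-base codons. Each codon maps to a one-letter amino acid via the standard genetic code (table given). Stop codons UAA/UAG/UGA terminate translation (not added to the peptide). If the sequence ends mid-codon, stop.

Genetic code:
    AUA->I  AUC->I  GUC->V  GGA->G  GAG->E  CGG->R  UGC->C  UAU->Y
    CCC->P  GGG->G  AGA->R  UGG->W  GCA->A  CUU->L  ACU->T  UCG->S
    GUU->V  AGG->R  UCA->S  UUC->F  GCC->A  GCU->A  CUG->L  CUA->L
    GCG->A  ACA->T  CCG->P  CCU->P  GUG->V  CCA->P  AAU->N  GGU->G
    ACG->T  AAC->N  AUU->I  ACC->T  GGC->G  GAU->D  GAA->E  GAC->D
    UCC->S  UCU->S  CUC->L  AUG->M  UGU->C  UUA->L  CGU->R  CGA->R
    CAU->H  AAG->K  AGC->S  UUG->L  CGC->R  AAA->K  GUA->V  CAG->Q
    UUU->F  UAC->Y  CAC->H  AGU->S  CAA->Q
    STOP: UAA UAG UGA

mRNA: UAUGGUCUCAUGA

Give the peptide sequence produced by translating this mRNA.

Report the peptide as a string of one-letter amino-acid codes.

start AUG at pos 1
pos 1: AUG -> M; peptide=M
pos 4: GUC -> V; peptide=MV
pos 7: UCA -> S; peptide=MVS
pos 10: UGA -> STOP

Answer: MVS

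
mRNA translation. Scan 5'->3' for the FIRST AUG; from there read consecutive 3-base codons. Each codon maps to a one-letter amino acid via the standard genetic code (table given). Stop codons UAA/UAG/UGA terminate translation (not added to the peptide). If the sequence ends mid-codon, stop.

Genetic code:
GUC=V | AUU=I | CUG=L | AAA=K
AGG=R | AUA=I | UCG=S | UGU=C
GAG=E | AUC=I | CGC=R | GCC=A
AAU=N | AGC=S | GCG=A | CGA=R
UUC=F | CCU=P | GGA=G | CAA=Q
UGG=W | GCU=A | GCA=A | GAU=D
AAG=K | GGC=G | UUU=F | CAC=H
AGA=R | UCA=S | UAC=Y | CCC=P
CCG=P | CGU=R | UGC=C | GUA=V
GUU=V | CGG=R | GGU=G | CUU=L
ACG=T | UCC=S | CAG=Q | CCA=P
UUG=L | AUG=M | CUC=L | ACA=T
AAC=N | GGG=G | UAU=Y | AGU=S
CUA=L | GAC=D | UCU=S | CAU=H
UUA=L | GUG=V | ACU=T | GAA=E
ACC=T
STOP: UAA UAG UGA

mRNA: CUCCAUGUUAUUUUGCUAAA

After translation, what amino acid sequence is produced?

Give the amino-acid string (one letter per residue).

start AUG at pos 4
pos 4: AUG -> M; peptide=M
pos 7: UUA -> L; peptide=ML
pos 10: UUU -> F; peptide=MLF
pos 13: UGC -> C; peptide=MLFC
pos 16: UAA -> STOP

Answer: MLFC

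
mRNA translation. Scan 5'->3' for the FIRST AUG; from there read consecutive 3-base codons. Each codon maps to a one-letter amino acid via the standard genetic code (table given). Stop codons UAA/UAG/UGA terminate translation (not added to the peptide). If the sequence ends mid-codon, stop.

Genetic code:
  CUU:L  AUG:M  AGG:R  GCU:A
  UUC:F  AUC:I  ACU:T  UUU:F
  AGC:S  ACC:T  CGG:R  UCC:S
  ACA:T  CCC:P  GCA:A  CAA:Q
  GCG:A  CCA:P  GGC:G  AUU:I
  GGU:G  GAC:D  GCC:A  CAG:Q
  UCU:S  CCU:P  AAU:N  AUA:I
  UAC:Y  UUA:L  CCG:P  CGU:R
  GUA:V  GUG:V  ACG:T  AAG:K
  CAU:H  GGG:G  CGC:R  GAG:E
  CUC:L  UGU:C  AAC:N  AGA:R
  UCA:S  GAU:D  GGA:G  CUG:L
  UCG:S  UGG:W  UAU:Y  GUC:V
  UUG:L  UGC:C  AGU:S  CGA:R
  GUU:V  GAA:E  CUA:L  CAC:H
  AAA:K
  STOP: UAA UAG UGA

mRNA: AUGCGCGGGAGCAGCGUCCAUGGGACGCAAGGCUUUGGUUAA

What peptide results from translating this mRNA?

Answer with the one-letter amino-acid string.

Answer: MRGSSVHGTQGFG

Derivation:
start AUG at pos 0
pos 0: AUG -> M; peptide=M
pos 3: CGC -> R; peptide=MR
pos 6: GGG -> G; peptide=MRG
pos 9: AGC -> S; peptide=MRGS
pos 12: AGC -> S; peptide=MRGSS
pos 15: GUC -> V; peptide=MRGSSV
pos 18: CAU -> H; peptide=MRGSSVH
pos 21: GGG -> G; peptide=MRGSSVHG
pos 24: ACG -> T; peptide=MRGSSVHGT
pos 27: CAA -> Q; peptide=MRGSSVHGTQ
pos 30: GGC -> G; peptide=MRGSSVHGTQG
pos 33: UUU -> F; peptide=MRGSSVHGTQGF
pos 36: GGU -> G; peptide=MRGSSVHGTQGFG
pos 39: UAA -> STOP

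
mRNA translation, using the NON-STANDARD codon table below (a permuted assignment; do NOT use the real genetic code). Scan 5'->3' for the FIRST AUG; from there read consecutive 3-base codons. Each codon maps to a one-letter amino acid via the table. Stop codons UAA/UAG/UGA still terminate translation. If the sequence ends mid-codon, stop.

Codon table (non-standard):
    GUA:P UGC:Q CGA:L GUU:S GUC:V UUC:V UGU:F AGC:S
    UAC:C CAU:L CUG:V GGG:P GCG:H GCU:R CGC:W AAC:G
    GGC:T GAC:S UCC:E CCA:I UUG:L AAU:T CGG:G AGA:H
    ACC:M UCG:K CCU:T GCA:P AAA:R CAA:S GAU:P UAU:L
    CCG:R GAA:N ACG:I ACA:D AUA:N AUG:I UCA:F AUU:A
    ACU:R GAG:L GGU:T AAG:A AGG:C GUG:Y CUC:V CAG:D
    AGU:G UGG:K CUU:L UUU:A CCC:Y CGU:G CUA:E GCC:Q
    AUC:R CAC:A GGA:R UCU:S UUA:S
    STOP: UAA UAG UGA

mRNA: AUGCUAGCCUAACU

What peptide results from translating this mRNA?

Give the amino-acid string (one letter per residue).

start AUG at pos 0
pos 0: AUG -> I; peptide=I
pos 3: CUA -> E; peptide=IE
pos 6: GCC -> Q; peptide=IEQ
pos 9: UAA -> STOP

Answer: IEQ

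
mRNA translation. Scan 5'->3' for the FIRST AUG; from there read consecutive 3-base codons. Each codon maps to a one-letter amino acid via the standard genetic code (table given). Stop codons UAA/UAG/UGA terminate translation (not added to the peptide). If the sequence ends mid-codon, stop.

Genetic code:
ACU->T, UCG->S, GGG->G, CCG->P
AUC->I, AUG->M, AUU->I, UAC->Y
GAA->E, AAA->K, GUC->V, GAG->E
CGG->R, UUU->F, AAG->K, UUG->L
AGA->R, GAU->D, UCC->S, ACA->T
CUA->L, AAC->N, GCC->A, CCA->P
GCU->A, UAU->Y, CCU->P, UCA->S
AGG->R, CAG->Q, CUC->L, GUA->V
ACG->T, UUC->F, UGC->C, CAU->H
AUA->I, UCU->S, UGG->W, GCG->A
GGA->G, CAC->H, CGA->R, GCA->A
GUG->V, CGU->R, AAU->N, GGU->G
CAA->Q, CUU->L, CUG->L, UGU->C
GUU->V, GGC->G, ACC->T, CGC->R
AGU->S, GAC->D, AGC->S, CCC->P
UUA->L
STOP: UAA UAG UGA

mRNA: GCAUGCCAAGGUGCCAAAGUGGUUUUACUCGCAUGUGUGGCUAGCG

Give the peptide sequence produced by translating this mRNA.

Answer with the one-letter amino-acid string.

start AUG at pos 2
pos 2: AUG -> M; peptide=M
pos 5: CCA -> P; peptide=MP
pos 8: AGG -> R; peptide=MPR
pos 11: UGC -> C; peptide=MPRC
pos 14: CAA -> Q; peptide=MPRCQ
pos 17: AGU -> S; peptide=MPRCQS
pos 20: GGU -> G; peptide=MPRCQSG
pos 23: UUU -> F; peptide=MPRCQSGF
pos 26: ACU -> T; peptide=MPRCQSGFT
pos 29: CGC -> R; peptide=MPRCQSGFTR
pos 32: AUG -> M; peptide=MPRCQSGFTRM
pos 35: UGU -> C; peptide=MPRCQSGFTRMC
pos 38: GGC -> G; peptide=MPRCQSGFTRMCG
pos 41: UAG -> STOP

Answer: MPRCQSGFTRMCG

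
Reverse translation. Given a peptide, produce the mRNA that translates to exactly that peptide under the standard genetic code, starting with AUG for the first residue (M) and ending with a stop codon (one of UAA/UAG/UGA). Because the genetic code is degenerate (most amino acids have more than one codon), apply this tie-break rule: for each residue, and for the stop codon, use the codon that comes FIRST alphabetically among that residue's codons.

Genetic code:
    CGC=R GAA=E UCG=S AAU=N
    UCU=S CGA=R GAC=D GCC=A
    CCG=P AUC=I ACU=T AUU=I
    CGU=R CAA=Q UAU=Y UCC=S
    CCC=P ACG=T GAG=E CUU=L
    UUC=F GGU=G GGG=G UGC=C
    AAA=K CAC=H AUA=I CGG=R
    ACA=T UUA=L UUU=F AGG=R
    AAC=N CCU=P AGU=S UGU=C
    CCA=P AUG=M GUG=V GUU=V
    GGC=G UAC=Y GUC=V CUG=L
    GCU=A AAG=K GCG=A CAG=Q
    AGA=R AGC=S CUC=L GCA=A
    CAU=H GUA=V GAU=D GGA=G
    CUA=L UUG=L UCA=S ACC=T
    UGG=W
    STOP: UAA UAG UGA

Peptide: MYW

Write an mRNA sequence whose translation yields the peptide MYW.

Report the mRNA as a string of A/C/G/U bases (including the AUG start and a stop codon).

Answer: mRNA: AUGUACUGGUAA

Derivation:
residue 1: M -> AUG (start codon)
residue 2: Y codons sorted = UAC,UAU -> pick first = UAC
residue 3: W -> UGG (only codon)
terminator: stop codons sorted = UAA,UAG,UGA -> pick first = UAA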